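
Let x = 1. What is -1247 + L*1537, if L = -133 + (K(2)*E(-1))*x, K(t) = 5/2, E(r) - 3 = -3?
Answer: -205668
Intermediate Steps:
E(r) = 0 (E(r) = 3 - 3 = 0)
K(t) = 5/2 (K(t) = 5*(½) = 5/2)
L = -133 (L = -133 + ((5/2)*0)*1 = -133 + 0*1 = -133 + 0 = -133)
-1247 + L*1537 = -1247 - 133*1537 = -1247 - 204421 = -205668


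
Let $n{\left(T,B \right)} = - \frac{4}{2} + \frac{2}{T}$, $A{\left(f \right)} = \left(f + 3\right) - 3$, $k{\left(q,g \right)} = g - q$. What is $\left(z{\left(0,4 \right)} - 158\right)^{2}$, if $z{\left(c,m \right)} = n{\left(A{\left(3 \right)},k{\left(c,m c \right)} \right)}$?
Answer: $\frac{228484}{9} \approx 25387.0$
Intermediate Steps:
$A{\left(f \right)} = f$ ($A{\left(f \right)} = \left(3 + f\right) - 3 = f$)
$n{\left(T,B \right)} = -2 + \frac{2}{T}$ ($n{\left(T,B \right)} = \left(-4\right) \frac{1}{2} + \frac{2}{T} = -2 + \frac{2}{T}$)
$z{\left(c,m \right)} = - \frac{4}{3}$ ($z{\left(c,m \right)} = -2 + \frac{2}{3} = - \frac{4}{3}$)
$\left(z{\left(0,4 \right)} - 158\right)^{2} = \left(- \frac{4}{3} - 158\right)^{2} = \left(- \frac{478}{3}\right)^{2} = \frac{228484}{9}$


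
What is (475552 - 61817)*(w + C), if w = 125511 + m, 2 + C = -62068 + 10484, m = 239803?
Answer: 129800254080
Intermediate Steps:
C = -51586 (C = -2 + (-62068 + 10484) = -2 - 51584 = -51586)
w = 365314 (w = 125511 + 239803 = 365314)
(475552 - 61817)*(w + C) = (475552 - 61817)*(365314 - 51586) = 413735*313728 = 129800254080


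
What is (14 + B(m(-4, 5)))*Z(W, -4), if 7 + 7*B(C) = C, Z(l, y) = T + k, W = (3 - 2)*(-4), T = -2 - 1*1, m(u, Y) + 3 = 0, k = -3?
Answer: -528/7 ≈ -75.429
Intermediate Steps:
m(u, Y) = -3 (m(u, Y) = -3 + 0 = -3)
T = -3 (T = -2 - 1 = -3)
W = -4 (W = 1*(-4) = -4)
Z(l, y) = -6 (Z(l, y) = -3 - 3 = -6)
B(C) = -1 + C/7
(14 + B(m(-4, 5)))*Z(W, -4) = (14 + (-1 + (⅐)*(-3)))*(-6) = (14 + (-1 - 3/7))*(-6) = (14 - 10/7)*(-6) = (88/7)*(-6) = -528/7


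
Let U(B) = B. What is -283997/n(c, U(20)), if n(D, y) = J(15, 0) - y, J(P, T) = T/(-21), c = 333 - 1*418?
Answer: 283997/20 ≈ 14200.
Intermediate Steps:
c = -85 (c = 333 - 418 = -85)
J(P, T) = -T/21 (J(P, T) = T*(-1/21) = -T/21)
n(D, y) = -y (n(D, y) = -1/21*0 - y = 0 - y = -y)
-283997/n(c, U(20)) = -283997/((-1*20)) = -283997/(-20) = -283997*(-1/20) = 283997/20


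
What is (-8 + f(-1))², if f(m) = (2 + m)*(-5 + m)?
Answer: 196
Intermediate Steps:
f(m) = (-5 + m)*(2 + m)
(-8 + f(-1))² = (-8 + (-10 + (-1)² - 3*(-1)))² = (-8 + (-10 + 1 + 3))² = (-8 - 6)² = (-14)² = 196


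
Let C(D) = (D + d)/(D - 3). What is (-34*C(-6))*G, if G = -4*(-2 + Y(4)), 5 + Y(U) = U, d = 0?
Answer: -272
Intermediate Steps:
Y(U) = -5 + U
C(D) = D/(-3 + D) (C(D) = (D + 0)/(D - 3) = D/(-3 + D))
G = 12 (G = -4*(-2 + (-5 + 4)) = -4*(-2 - 1) = -4*(-3) = 12)
(-34*C(-6))*G = -(-204)/(-3 - 6)*12 = -(-204)/(-9)*12 = -(-204)*(-1)/9*12 = -34*⅔*12 = -68/3*12 = -272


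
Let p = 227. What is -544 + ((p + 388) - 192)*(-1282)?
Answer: -542830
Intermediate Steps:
-544 + ((p + 388) - 192)*(-1282) = -544 + ((227 + 388) - 192)*(-1282) = -544 + (615 - 192)*(-1282) = -544 + 423*(-1282) = -544 - 542286 = -542830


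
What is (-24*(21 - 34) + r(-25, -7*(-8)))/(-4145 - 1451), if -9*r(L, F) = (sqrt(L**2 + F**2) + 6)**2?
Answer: 989/50364 + sqrt(3761)/4197 ≈ 0.034249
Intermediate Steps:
r(L, F) = -(6 + sqrt(F**2 + L**2))**2/9 (r(L, F) = -(sqrt(L**2 + F**2) + 6)**2/9 = -(sqrt(F**2 + L**2) + 6)**2/9 = -(6 + sqrt(F**2 + L**2))**2/9)
(-24*(21 - 34) + r(-25, -7*(-8)))/(-4145 - 1451) = (-24*(21 - 34) - (6 + sqrt((-7*(-8))**2 + (-25)**2))**2/9)/(-4145 - 1451) = (-24*(-13) - (6 + sqrt(56**2 + 625))**2/9)/(-5596) = (312 - (6 + sqrt(3136 + 625))**2/9)*(-1/5596) = (312 - (6 + sqrt(3761))**2/9)*(-1/5596) = -78/1399 + (6 + sqrt(3761))**2/50364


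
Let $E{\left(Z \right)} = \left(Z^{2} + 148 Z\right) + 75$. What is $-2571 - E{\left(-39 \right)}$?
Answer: $1605$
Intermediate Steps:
$E{\left(Z \right)} = 75 + Z^{2} + 148 Z$
$-2571 - E{\left(-39 \right)} = -2571 - \left(75 + \left(-39\right)^{2} + 148 \left(-39\right)\right) = -2571 - \left(75 + 1521 - 5772\right) = -2571 - -4176 = -2571 + 4176 = 1605$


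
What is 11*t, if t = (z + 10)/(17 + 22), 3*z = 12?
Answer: 154/39 ≈ 3.9487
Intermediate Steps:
z = 4 (z = (⅓)*12 = 4)
t = 14/39 (t = (4 + 10)/(17 + 22) = 14/39 ≈ 0.35897)
11*t = 11*(14/39) = 154/39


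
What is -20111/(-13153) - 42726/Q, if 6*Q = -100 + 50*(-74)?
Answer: 123152581/1785050 ≈ 68.991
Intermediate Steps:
Q = -1900/3 (Q = (-100 + 50*(-74))/6 = (-100 - 3700)/6 = (⅙)*(-3800) = -1900/3 ≈ -633.33)
-20111/(-13153) - 42726/Q = -20111/(-13153) - 42726/(-1900/3) = -20111*(-1/13153) - 42726*(-3/1900) = 2873/1879 + 64089/950 = 123152581/1785050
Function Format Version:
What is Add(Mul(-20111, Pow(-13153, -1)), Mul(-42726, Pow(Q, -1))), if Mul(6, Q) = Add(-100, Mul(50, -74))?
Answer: Rational(123152581, 1785050) ≈ 68.991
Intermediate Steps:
Q = Rational(-1900, 3) (Q = Mul(Rational(1, 6), Add(-100, Mul(50, -74))) = Mul(Rational(1, 6), Add(-100, -3700)) = Mul(Rational(1, 6), -3800) = Rational(-1900, 3) ≈ -633.33)
Add(Mul(-20111, Pow(-13153, -1)), Mul(-42726, Pow(Q, -1))) = Add(Mul(-20111, Pow(-13153, -1)), Mul(-42726, Pow(Rational(-1900, 3), -1))) = Add(Mul(-20111, Rational(-1, 13153)), Mul(-42726, Rational(-3, 1900))) = Add(Rational(2873, 1879), Rational(64089, 950)) = Rational(123152581, 1785050)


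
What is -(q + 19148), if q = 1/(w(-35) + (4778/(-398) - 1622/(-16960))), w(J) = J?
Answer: -1515764160068/79160531 ≈ -19148.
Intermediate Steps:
q = -1687520/79160531 (q = 1/(-35 + (4778/(-398) - 1622/(-16960))) = 1/(-35 + (4778*(-1/398) - 1622*(-1/16960))) = 1/(-35 + (-2389/199 + 811/8480)) = 1/(-35 - 20097331/1687520) = 1/(-79160531/1687520) = -1687520/79160531 ≈ -0.021318)
-(q + 19148) = -(-1687520/79160531 + 19148) = -1*1515764160068/79160531 = -1515764160068/79160531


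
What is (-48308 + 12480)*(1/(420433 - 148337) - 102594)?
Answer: 250038390275011/68024 ≈ 3.6757e+9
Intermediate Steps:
(-48308 + 12480)*(1/(420433 - 148337) - 102594) = -35828*(1/272096 - 102594) = -35828*(-27915417023/272096) = 250038390275011/68024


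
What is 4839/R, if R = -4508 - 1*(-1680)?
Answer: -4839/2828 ≈ -1.7111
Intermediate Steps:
R = -2828 (R = -4508 + 1680 = -2828)
4839/R = 4839/(-2828) = 4839*(-1/2828) = -4839/2828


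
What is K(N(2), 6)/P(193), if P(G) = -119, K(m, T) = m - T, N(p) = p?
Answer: 4/119 ≈ 0.033613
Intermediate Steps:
K(N(2), 6)/P(193) = (2 - 1*6)/(-119) = (2 - 6)*(-1/119) = -4*(-1/119) = 4/119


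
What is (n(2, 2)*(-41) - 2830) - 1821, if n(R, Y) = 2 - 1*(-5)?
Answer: -4938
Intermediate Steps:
n(R, Y) = 7 (n(R, Y) = 2 + 5 = 7)
(n(2, 2)*(-41) - 2830) - 1821 = (7*(-41) - 2830) - 1821 = (-287 - 2830) - 1821 = -3117 - 1821 = -4938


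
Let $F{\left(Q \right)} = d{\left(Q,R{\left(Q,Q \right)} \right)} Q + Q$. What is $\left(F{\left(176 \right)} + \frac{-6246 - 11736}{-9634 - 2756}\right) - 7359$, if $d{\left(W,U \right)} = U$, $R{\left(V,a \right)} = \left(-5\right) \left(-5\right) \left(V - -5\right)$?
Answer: $\frac{1629736102}{2065} \approx 7.8922 \cdot 10^{5}$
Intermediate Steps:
$R{\left(V,a \right)} = 125 + 25 V$ ($R{\left(V,a \right)} = 25 \left(V + 5\right) = 25 \left(5 + V\right) = 125 + 25 V$)
$F{\left(Q \right)} = Q + Q \left(125 + 25 Q\right)$ ($F{\left(Q \right)} = \left(125 + 25 Q\right) Q + Q = Q \left(125 + 25 Q\right) + Q = Q + Q \left(125 + 25 Q\right)$)
$\left(F{\left(176 \right)} + \frac{-6246 - 11736}{-9634 - 2756}\right) - 7359 = \left(176 \left(126 + 25 \cdot 176\right) + \frac{-6246 - 11736}{-9634 - 2756}\right) - 7359 = \left(176 \left(126 + 4400\right) - \frac{17982}{-12390}\right) - 7359 = \left(176 \cdot 4526 - - \frac{2997}{2065}\right) - 7359 = \left(796576 + \frac{2997}{2065}\right) - 7359 = \frac{1644932437}{2065} - 7359 = \frac{1629736102}{2065}$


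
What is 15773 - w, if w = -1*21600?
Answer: 37373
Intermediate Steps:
w = -21600
15773 - w = 15773 - 1*(-21600) = 15773 + 21600 = 37373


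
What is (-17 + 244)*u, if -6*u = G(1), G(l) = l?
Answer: -227/6 ≈ -37.833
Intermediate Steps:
u = -⅙ (u = -⅙*1 = -⅙ ≈ -0.16667)
(-17 + 244)*u = (-17 + 244)*(-⅙) = 227*(-⅙) = -227/6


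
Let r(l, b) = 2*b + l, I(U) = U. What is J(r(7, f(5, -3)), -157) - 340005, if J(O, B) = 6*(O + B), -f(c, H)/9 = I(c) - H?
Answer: -341769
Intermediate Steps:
f(c, H) = -9*c + 9*H (f(c, H) = -9*(c - H) = -9*c + 9*H)
r(l, b) = l + 2*b
J(O, B) = 6*B + 6*O (J(O, B) = 6*(B + O) = 6*B + 6*O)
J(r(7, f(5, -3)), -157) - 340005 = (6*(-157) + 6*(7 + 2*(-9*5 + 9*(-3)))) - 340005 = (-942 + 6*(7 + 2*(-45 - 27))) - 340005 = (-942 + 6*(7 + 2*(-72))) - 340005 = (-942 + 6*(7 - 144)) - 340005 = (-942 + 6*(-137)) - 340005 = (-942 - 822) - 340005 = -1764 - 340005 = -341769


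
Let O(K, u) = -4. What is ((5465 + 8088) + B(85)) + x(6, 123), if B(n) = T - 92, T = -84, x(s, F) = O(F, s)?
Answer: 13373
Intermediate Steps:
x(s, F) = -4
B(n) = -176 (B(n) = -84 - 92 = -176)
((5465 + 8088) + B(85)) + x(6, 123) = ((5465 + 8088) - 176) - 4 = (13553 - 176) - 4 = 13377 - 4 = 13373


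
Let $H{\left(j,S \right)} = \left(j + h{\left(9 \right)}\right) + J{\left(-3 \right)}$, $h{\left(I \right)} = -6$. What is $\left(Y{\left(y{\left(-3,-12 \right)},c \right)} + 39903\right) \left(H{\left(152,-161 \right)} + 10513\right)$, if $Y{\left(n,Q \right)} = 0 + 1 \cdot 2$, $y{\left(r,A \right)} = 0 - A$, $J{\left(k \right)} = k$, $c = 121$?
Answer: $425227680$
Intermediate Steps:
$y{\left(r,A \right)} = - A$
$Y{\left(n,Q \right)} = 2$ ($Y{\left(n,Q \right)} = 0 + 2 = 2$)
$H{\left(j,S \right)} = -9 + j$ ($H{\left(j,S \right)} = \left(j - 6\right) - 3 = \left(-6 + j\right) - 3 = -9 + j$)
$\left(Y{\left(y{\left(-3,-12 \right)},c \right)} + 39903\right) \left(H{\left(152,-161 \right)} + 10513\right) = \left(2 + 39903\right) \left(\left(-9 + 152\right) + 10513\right) = 39905 \left(143 + 10513\right) = 39905 \cdot 10656 = 425227680$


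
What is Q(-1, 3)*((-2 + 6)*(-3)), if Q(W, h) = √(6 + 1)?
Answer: -12*√7 ≈ -31.749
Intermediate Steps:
Q(W, h) = √7
Q(-1, 3)*((-2 + 6)*(-3)) = √7*((-2 + 6)*(-3)) = √7*(4*(-3)) = √7*(-12) = -12*√7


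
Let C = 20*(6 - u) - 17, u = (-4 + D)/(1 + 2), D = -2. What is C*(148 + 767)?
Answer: 130845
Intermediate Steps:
u = -2 (u = (-4 - 2)/(1 + 2) = -6/3 = -6*⅓ = -2)
C = 143 (C = 20*(6 - 1*(-2)) - 17 = 20*(6 + 2) - 17 = 20*8 - 17 = 160 - 17 = 143)
C*(148 + 767) = 143*(148 + 767) = 143*915 = 130845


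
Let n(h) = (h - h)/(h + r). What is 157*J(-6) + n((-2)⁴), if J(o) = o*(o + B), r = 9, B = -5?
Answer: 10362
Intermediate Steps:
J(o) = o*(-5 + o) (J(o) = o*(o - 5) = o*(-5 + o))
n(h) = 0 (n(h) = (h - h)/(h + 9) = 0/(9 + h) = 0)
157*J(-6) + n((-2)⁴) = 157*(-6*(-5 - 6)) + 0 = 157*(-6*(-11)) + 0 = 157*66 + 0 = 10362 + 0 = 10362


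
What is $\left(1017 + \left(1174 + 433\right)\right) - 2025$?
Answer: $599$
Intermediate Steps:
$\left(1017 + \left(1174 + 433\right)\right) - 2025 = \left(1017 + 1607\right) - 2025 = 2624 - 2025 = 599$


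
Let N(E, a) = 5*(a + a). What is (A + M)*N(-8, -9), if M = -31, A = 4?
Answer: 2430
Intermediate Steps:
N(E, a) = 10*a (N(E, a) = 5*(2*a) = 10*a)
(A + M)*N(-8, -9) = (4 - 31)*(10*(-9)) = -27*(-90) = 2430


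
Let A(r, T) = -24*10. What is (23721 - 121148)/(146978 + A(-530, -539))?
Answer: -97427/146738 ≈ -0.66395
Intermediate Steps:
A(r, T) = -240
(23721 - 121148)/(146978 + A(-530, -539)) = (23721 - 121148)/(146978 - 240) = -97427/146738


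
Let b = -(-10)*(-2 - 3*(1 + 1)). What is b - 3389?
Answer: -3469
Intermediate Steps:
b = -80 (b = -(-10)*(-2 - 3*2) = -(-10)*(-2 - 6) = -(-10)*(-8) = -1*80 = -80)
b - 3389 = -80 - 3389 = -3469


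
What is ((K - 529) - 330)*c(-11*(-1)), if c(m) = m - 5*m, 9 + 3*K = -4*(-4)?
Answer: 113080/3 ≈ 37693.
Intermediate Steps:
K = 7/3 (K = -3 + (-4*(-4))/3 = -3 + (⅓)*16 = -3 + 16/3 = 7/3 ≈ 2.3333)
c(m) = -4*m
((K - 529) - 330)*c(-11*(-1)) = ((7/3 - 529) - 330)*(-(-44)*(-1)) = (-1580/3 - 330)*(-4*11) = -2570/3*(-44) = 113080/3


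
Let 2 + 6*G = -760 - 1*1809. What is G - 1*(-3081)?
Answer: 5305/2 ≈ 2652.5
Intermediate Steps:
G = -857/2 (G = -1/3 + (-760 - 1*1809)/6 = -1/3 + (-760 - 1809)/6 = -1/3 + (1/6)*(-2569) = -1/3 - 2569/6 = -857/2 ≈ -428.50)
G - 1*(-3081) = -857/2 - 1*(-3081) = -857/2 + 3081 = 5305/2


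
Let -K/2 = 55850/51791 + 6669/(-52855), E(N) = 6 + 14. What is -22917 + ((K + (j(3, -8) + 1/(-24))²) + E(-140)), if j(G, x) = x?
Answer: -36003883054204807/1576750063680 ≈ -22834.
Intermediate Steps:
E(N) = 20
K = -5213115142/2737413305 (K = -2*(55850/51791 + 6669/(-52855)) = -2*(55850*(1/51791) + 6669*(-1/52855)) = -2*(55850/51791 - 6669/52855) = -2*2606557571/2737413305 = -5213115142/2737413305 ≈ -1.9044)
-22917 + ((K + (j(3, -8) + 1/(-24))²) + E(-140)) = -22917 + ((-5213115142/2737413305 + (-8 + 1/(-24))²) + 20) = -22917 + ((-5213115142/2737413305 + (-8 - 1/24)²) + 20) = -22917 + ((-5213115142/2737413305 + (-193/24)²) + 20) = -22917 + ((-5213115142/2737413305 + 37249/576) + 20) = -22917 + (98963153876153/1576750063680 + 20) = -22917 + 130498155149753/1576750063680 = -36003883054204807/1576750063680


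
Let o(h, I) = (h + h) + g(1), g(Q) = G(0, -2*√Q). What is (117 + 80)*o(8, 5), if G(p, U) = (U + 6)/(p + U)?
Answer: 2758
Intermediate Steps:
G(p, U) = (6 + U)/(U + p)
g(Q) = -(6 - 2*√Q)/(2*√Q) (g(Q) = (6 - 2*√Q)/(-2*√Q + 0) = (6 - 2*√Q)/((-2*√Q)) = (-1/(2*√Q))*(6 - 2*√Q) = -(6 - 2*√Q)/(2*√Q))
o(h, I) = -2 + 2*h (o(h, I) = (h + h) + (1 - 3/√1) = 2*h + (1 - 3*1) = 2*h + (1 - 3) = 2*h - 2 = -2 + 2*h)
(117 + 80)*o(8, 5) = (117 + 80)*(-2 + 2*8) = 197*(-2 + 16) = 197*14 = 2758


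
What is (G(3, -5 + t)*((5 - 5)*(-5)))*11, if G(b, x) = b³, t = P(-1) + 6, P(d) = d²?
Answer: 0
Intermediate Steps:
t = 7 (t = (-1)² + 6 = 1 + 6 = 7)
(G(3, -5 + t)*((5 - 5)*(-5)))*11 = (3³*((5 - 5)*(-5)))*11 = (27*(0*(-5)))*11 = (27*0)*11 = 0*11 = 0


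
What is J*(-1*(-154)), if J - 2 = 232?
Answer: 36036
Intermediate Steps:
J = 234 (J = 2 + 232 = 234)
J*(-1*(-154)) = 234*(-1*(-154)) = 234*154 = 36036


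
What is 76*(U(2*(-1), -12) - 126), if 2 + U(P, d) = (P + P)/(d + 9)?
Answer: -28880/3 ≈ -9626.7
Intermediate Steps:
U(P, d) = -2 + 2*P/(9 + d) (U(P, d) = -2 + (P + P)/(d + 9) = -2 + (2*P)/(9 + d) = -2 + 2*P/(9 + d))
76*(U(2*(-1), -12) - 126) = 76*(2*(-9 + 2*(-1) - 1*(-12))/(9 - 12) - 126) = 76*(2*(-9 - 2 + 12)/(-3) - 126) = 76*(2*(-1/3)*1 - 126) = 76*(-2/3 - 126) = 76*(-380/3) = -28880/3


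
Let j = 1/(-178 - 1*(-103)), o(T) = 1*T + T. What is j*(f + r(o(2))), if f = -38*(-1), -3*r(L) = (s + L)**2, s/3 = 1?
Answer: -13/45 ≈ -0.28889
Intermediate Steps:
s = 3 (s = 3*1 = 3)
o(T) = 2*T (o(T) = T + T = 2*T)
r(L) = -(3 + L)**2/3
f = 38
j = -1/75 (j = 1/(-178 + 103) = 1/(-75) = -1/75 ≈ -0.013333)
j*(f + r(o(2))) = -(38 - (3 + 2*2)**2/3)/75 = -(38 - (3 + 4)**2/3)/75 = -(38 - 1/3*7**2)/75 = -(38 - 1/3*49)/75 = -(38 - 49/3)/75 = -1/75*65/3 = -13/45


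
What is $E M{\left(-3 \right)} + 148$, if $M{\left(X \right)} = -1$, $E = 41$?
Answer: $107$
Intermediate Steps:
$E M{\left(-3 \right)} + 148 = 41 \left(-1\right) + 148 = -41 + 148 = 107$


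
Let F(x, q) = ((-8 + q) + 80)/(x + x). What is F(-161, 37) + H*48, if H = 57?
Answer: 880883/322 ≈ 2735.7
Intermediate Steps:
F(x, q) = (72 + q)/(2*x) (F(x, q) = (72 + q)/((2*x)) = (72 + q)*(1/(2*x)) = (72 + q)/(2*x))
F(-161, 37) + H*48 = (1/2)*(72 + 37)/(-161) + 57*48 = (1/2)*(-1/161)*109 + 2736 = -109/322 + 2736 = 880883/322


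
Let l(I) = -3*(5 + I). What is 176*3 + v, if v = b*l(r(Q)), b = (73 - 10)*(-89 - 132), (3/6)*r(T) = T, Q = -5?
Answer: -208317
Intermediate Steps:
r(T) = 2*T
l(I) = -15 - 3*I
b = -13923 (b = 63*(-221) = -13923)
v = -208845 (v = -13923*(-15 - 6*(-5)) = -13923*(-15 - 3*(-10)) = -13923*(-15 + 30) = -13923*15 = -208845)
176*3 + v = 176*3 - 208845 = 528 - 208845 = -208317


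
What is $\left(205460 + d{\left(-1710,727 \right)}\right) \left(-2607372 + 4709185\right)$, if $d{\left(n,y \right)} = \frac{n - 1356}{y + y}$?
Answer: $\frac{313943366679131}{727} \approx 4.3183 \cdot 10^{11}$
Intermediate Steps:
$d{\left(n,y \right)} = \frac{-1356 + n}{2 y}$
$\left(205460 + d{\left(-1710,727 \right)}\right) \left(-2607372 + 4709185\right) = \left(205460 + \frac{-1356 - 1710}{2 \cdot 727}\right) \left(-2607372 + 4709185\right) = \left(205460 + \frac{1}{2} \cdot \frac{1}{727} \left(-3066\right)\right) 2101813 = \left(205460 - \frac{1533}{727}\right) 2101813 = \frac{149367887}{727} \cdot 2101813 = \frac{313943366679131}{727}$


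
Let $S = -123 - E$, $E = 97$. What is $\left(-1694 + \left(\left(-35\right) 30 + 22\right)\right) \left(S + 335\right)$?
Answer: $-313030$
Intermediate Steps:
$S = -220$ ($S = -123 - 97 = -220$)
$\left(-1694 + \left(\left(-35\right) 30 + 22\right)\right) \left(S + 335\right) = \left(-1694 + \left(\left(-35\right) 30 + 22\right)\right) \left(-220 + 335\right) = \left(-1694 + \left(-1050 + 22\right)\right) 115 = \left(-1694 - 1028\right) 115 = \left(-2722\right) 115 = -313030$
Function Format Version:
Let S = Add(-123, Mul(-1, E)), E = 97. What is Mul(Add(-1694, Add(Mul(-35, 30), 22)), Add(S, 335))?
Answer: -313030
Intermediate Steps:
S = -220 (S = Add(-123, Mul(-1, 97)) = Add(-123, -97) = -220)
Mul(Add(-1694, Add(Mul(-35, 30), 22)), Add(S, 335)) = Mul(Add(-1694, Add(Mul(-35, 30), 22)), Add(-220, 335)) = Mul(Add(-1694, Add(-1050, 22)), 115) = Mul(Add(-1694, -1028), 115) = Mul(-2722, 115) = -313030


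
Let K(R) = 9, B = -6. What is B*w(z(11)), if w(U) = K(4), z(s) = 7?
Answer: -54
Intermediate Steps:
w(U) = 9
B*w(z(11)) = -6*9 = -54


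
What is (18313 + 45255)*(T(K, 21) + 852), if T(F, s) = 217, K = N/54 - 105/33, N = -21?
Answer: 67954192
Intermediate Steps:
K = -707/198 (K = -21/54 - 105/33 = -21*1/54 - 105*1/33 = -7/18 - 35/11 = -707/198 ≈ -3.5707)
(18313 + 45255)*(T(K, 21) + 852) = (18313 + 45255)*(217 + 852) = 63568*1069 = 67954192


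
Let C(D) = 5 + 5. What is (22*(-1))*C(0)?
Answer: -220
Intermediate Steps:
C(D) = 10
(22*(-1))*C(0) = (22*(-1))*10 = -22*10 = -220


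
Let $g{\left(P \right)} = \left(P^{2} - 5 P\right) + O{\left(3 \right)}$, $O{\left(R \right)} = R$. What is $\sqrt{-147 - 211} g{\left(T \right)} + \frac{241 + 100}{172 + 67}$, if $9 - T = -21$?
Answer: $\frac{341}{239} + 753 i \sqrt{358} \approx 1.4268 + 14247.0 i$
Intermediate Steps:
$T = 30$ ($T = 9 - -21 = 9 + 21 = 30$)
$g{\left(P \right)} = 3 + P^{2} - 5 P$ ($g{\left(P \right)} = \left(P^{2} - 5 P\right) + 3 = 3 + P^{2} - 5 P$)
$\sqrt{-147 - 211} g{\left(T \right)} + \frac{241 + 100}{172 + 67} = \sqrt{-147 - 211} \left(3 + 30^{2} - 150\right) + \frac{241 + 100}{172 + 67} = \sqrt{-358} \left(3 + 900 - 150\right) + \frac{341}{239} = i \sqrt{358} \cdot 753 + 341 \cdot \frac{1}{239} = 753 i \sqrt{358} + \frac{341}{239} = \frac{341}{239} + 753 i \sqrt{358}$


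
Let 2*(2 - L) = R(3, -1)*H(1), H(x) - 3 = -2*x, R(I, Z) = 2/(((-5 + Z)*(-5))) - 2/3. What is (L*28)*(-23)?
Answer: -7406/5 ≈ -1481.2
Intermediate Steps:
R(I, Z) = -⅔ + 2/(25 - 5*Z) (R(I, Z) = 2/(25 - 5*Z) - 2*⅓ = 2/(25 - 5*Z) - ⅔ = -⅔ + 2/(25 - 5*Z))
H(x) = 3 - 2*x
L = 23/10 (L = 2 - 2*(22 - 5*(-1))/(15*(-5 - 1))*(3 - 2*1)/2 = 2 - (2/15)*(22 + 5)/(-6)*(3 - 2)/2 = 2 - (2/15)*(-⅙)*27/2 = 2 - (-3)/10 = 2 - ½*(-⅗) = 2 + 3/10 = 23/10 ≈ 2.3000)
(L*28)*(-23) = ((23/10)*28)*(-23) = (322/5)*(-23) = -7406/5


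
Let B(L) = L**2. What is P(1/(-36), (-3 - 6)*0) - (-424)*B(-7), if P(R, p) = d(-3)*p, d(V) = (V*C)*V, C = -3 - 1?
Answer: 20776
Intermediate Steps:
C = -4
d(V) = -4*V**2 (d(V) = (V*(-4))*V = (-4*V)*V = -4*V**2)
P(R, p) = -36*p (P(R, p) = (-4*(-3)**2)*p = (-4*9)*p = -36*p)
P(1/(-36), (-3 - 6)*0) - (-424)*B(-7) = -36*(-3 - 6)*0 - (-424)*(-7)**2 = -(-324)*0 - (-424)*49 = -36*0 - 1*(-20776) = 0 + 20776 = 20776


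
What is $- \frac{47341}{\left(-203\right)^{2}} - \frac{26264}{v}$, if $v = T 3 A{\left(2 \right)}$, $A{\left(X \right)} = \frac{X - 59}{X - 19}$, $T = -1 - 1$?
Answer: $\frac{1313080955}{1006677} \approx 1304.4$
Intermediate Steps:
$T = -2$
$A{\left(X \right)} = \frac{-59 + X}{-19 + X}$
$v = - \frac{342}{17}$ ($v = \left(-2\right) 3 \frac{-59 + 2}{-19 + 2} = - 6 \frac{1}{-17} \left(-57\right) = - 6 \left(\left(- \frac{1}{17}\right) \left(-57\right)\right) = \left(-6\right) \frac{57}{17} = - \frac{342}{17} \approx -20.118$)
$- \frac{47341}{\left(-203\right)^{2}} - \frac{26264}{v} = - \frac{47341}{\left(-203\right)^{2}} - \frac{26264}{- \frac{342}{17}} = - \frac{47341}{41209} - - \frac{223244}{171} = \left(-47341\right) \frac{1}{41209} + \frac{223244}{171} = - \frac{6763}{5887} + \frac{223244}{171} = \frac{1313080955}{1006677}$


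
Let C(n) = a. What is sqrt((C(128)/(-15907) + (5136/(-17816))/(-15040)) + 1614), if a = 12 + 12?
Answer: 9*sqrt(88379350463579159877010)/66598791320 ≈ 40.175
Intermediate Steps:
a = 24
C(n) = 24
sqrt((C(128)/(-15907) + (5136/(-17816))/(-15040)) + 1614) = sqrt((24/(-15907) + (5136/(-17816))/(-15040)) + 1614) = sqrt((24*(-1/15907) + (5136*(-1/17816))*(-1/15040)) + 1614) = sqrt((-24/15907 - 642/2227*(-1/15040)) + 1614) = sqrt((-24/15907 + 321/16747040) + 1614) = sqrt(-396822813/266395165280 + 1614) = sqrt(429961399939107/266395165280) = 9*sqrt(88379350463579159877010)/66598791320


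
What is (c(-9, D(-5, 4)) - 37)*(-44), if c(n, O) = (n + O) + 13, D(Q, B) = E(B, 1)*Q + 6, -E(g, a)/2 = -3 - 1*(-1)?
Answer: 2068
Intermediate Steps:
E(g, a) = 4 (E(g, a) = -2*(-3 - 1*(-1)) = -2*(-3 + 1) = -2*(-2) = 4)
D(Q, B) = 6 + 4*Q (D(Q, B) = 4*Q + 6 = 6 + 4*Q)
c(n, O) = 13 + O + n (c(n, O) = (O + n) + 13 = 13 + O + n)
(c(-9, D(-5, 4)) - 37)*(-44) = ((13 + (6 + 4*(-5)) - 9) - 37)*(-44) = ((13 + (6 - 20) - 9) - 37)*(-44) = ((13 - 14 - 9) - 37)*(-44) = (-10 - 37)*(-44) = -47*(-44) = 2068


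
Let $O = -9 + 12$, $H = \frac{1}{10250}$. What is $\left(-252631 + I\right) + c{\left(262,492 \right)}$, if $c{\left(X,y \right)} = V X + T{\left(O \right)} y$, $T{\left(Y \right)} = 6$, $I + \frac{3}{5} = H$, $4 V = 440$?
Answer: $- \frac{2263810899}{10250} \approx -2.2086 \cdot 10^{5}$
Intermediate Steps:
$V = 110$ ($V = \frac{1}{4} \cdot 440 = 110$)
$H = \frac{1}{10250} \approx 9.7561 \cdot 10^{-5}$
$I = - \frac{6149}{10250}$ ($I = - \frac{3}{5} + \frac{1}{10250} = - \frac{6149}{10250} \approx -0.5999$)
$O = 3$
$c{\left(X,y \right)} = 6 y + 110 X$ ($c{\left(X,y \right)} = 110 X + 6 y = 6 y + 110 X$)
$\left(-252631 + I\right) + c{\left(262,492 \right)} = \left(-252631 - \frac{6149}{10250}\right) + \left(6 \cdot 492 + 110 \cdot 262\right) = - \frac{2589473899}{10250} + \left(2952 + 28820\right) = - \frac{2589473899}{10250} + 31772 = - \frac{2263810899}{10250}$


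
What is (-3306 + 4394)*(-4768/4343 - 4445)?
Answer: -21008630464/4343 ≈ -4.8374e+6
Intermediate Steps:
(-3306 + 4394)*(-4768/4343 - 4445) = 1088*(-4768*1/4343 - 4445) = 1088*(-4768/4343 - 4445) = 1088*(-19309403/4343) = -21008630464/4343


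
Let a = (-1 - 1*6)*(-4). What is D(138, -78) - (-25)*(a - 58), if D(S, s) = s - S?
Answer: -966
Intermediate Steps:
a = 28 (a = (-1 - 6)*(-4) = -7*(-4) = 28)
D(138, -78) - (-25)*(a - 58) = (-78 - 1*138) - (-25)*(28 - 58) = (-78 - 138) - (-25)*(-30) = -216 - 1*750 = -216 - 750 = -966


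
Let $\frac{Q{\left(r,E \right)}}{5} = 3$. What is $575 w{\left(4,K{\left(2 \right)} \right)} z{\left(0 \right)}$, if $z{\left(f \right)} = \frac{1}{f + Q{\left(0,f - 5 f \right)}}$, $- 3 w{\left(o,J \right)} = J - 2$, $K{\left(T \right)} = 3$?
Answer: $- \frac{115}{9} \approx -12.778$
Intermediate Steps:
$Q{\left(r,E \right)} = 15$ ($Q{\left(r,E \right)} = 5 \cdot 3 = 15$)
$w{\left(o,J \right)} = \frac{2}{3} - \frac{J}{3}$ ($w{\left(o,J \right)} = - \frac{J - 2}{3} = - \frac{-2 + J}{3} = \frac{2}{3} - \frac{J}{3}$)
$z{\left(f \right)} = \frac{1}{15 + f}$ ($z{\left(f \right)} = \frac{1}{f + 15} = \frac{1}{15 + f}$)
$575 w{\left(4,K{\left(2 \right)} \right)} z{\left(0 \right)} = 575 \frac{\frac{2}{3} - 1}{15 + 0} = 575 \frac{\frac{2}{3} - 1}{15} = 575 \left(\left(- \frac{1}{3}\right) \frac{1}{15}\right) = 575 \left(- \frac{1}{45}\right) = - \frac{115}{9}$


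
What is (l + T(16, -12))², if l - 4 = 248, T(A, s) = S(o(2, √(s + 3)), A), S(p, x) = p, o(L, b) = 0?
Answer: 63504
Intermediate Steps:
T(A, s) = 0
l = 252 (l = 4 + 248 = 252)
(l + T(16, -12))² = (252 + 0)² = 252² = 63504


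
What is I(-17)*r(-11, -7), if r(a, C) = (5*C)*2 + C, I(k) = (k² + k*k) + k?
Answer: -43197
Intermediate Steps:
I(k) = k + 2*k² (I(k) = (k² + k²) + k = 2*k² + k = k + 2*k²)
r(a, C) = 11*C (r(a, C) = 10*C + C = 11*C)
I(-17)*r(-11, -7) = (-17*(1 + 2*(-17)))*(11*(-7)) = -17*(1 - 34)*(-77) = -17*(-33)*(-77) = 561*(-77) = -43197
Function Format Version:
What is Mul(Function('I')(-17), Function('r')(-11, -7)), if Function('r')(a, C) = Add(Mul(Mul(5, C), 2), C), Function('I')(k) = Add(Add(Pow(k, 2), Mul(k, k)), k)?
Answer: -43197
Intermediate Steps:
Function('I')(k) = Add(k, Mul(2, Pow(k, 2))) (Function('I')(k) = Add(Add(Pow(k, 2), Pow(k, 2)), k) = Add(Mul(2, Pow(k, 2)), k) = Add(k, Mul(2, Pow(k, 2))))
Function('r')(a, C) = Mul(11, C) (Function('r')(a, C) = Add(Mul(10, C), C) = Mul(11, C))
Mul(Function('I')(-17), Function('r')(-11, -7)) = Mul(Mul(-17, Add(1, Mul(2, -17))), Mul(11, -7)) = Mul(Mul(-17, Add(1, -34)), -77) = Mul(Mul(-17, -33), -77) = Mul(561, -77) = -43197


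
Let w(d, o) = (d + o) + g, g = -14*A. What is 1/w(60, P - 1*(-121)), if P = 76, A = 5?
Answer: 1/187 ≈ 0.0053476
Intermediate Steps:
g = -70 (g = -14*5 = -70)
w(d, o) = -70 + d + o (w(d, o) = (d + o) - 70 = -70 + d + o)
1/w(60, P - 1*(-121)) = 1/(-70 + 60 + (76 - 1*(-121))) = 1/(-70 + 60 + (76 + 121)) = 1/(-70 + 60 + 197) = 1/187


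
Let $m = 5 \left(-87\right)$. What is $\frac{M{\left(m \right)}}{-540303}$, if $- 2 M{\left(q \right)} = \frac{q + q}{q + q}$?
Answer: $\frac{1}{1080606} \approx 9.2541 \cdot 10^{-7}$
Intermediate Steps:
$m = -435$
$M{\left(q \right)} = - \frac{1}{2}$ ($M{\left(q \right)} = - \frac{\left(q + q\right) \frac{1}{q + q}}{2} = - \frac{2 q \frac{1}{2 q}}{2} = \left(- \frac{1}{2}\right) 1 = - \frac{1}{2}$)
$\frac{M{\left(m \right)}}{-540303} = - \frac{1}{2 \left(-540303\right)} = \left(- \frac{1}{2}\right) \left(- \frac{1}{540303}\right) = \frac{1}{1080606}$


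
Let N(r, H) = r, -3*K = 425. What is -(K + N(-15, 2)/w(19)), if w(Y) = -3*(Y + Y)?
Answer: 16135/114 ≈ 141.54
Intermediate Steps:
K = -425/3 (K = -⅓*425 = -425/3 ≈ -141.67)
w(Y) = -6*Y
-(K + N(-15, 2)/w(19)) = -(-425/3 - 15/((-6*19))) = -(-425/3 - 15/(-114)) = -(-425/3 - 15*(-1/114)) = -(-425/3 + 5/38) = -1*(-16135/114) = 16135/114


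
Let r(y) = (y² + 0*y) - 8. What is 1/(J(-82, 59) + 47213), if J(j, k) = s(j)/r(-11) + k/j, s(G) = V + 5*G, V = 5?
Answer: 9266/437435781 ≈ 2.1183e-5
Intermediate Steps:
s(G) = 5 + 5*G
r(y) = -8 + y² (r(y) = (y² + 0) - 8 = y² - 8 = -8 + y²)
J(j, k) = 5/113 + 5*j/113 + k/j (J(j, k) = (5 + 5*j)/(-8 + (-11)²) + k/j = (5 + 5*j)/(-8 + 121) + k/j = (5 + 5*j)/113 + k/j = (5 + 5*j)*(1/113) + k/j = (5/113 + 5*j/113) + k/j = 5/113 + 5*j/113 + k/j)
1/(J(-82, 59) + 47213) = 1/((59 + (5/113)*(-82)*(1 - 82))/(-82) + 47213) = 1/(-(59 + (5/113)*(-82)*(-81))/82 + 47213) = 1/(-(59 + 33210/113)/82 + 47213) = 1/(-1/82*39877/113 + 47213) = 1/(-39877/9266 + 47213) = 1/(437435781/9266) = 9266/437435781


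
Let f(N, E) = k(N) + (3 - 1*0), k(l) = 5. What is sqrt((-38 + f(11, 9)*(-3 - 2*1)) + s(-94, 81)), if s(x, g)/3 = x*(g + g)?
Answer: I*sqrt(45762) ≈ 213.92*I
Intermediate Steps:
f(N, E) = 8 (f(N, E) = 5 + (3 - 1*0) = 5 + (3 + 0) = 5 + 3 = 8)
s(x, g) = 6*g*x (s(x, g) = 3*(x*(g + g)) = 3*(x*(2*g)) = 3*(2*g*x) = 6*g*x)
sqrt((-38 + f(11, 9)*(-3 - 2*1)) + s(-94, 81)) = sqrt((-38 + 8*(-3 - 2*1)) + 6*81*(-94)) = sqrt((-38 + 8*(-3 - 2)) - 45684) = sqrt((-38 + 8*(-5)) - 45684) = sqrt((-38 - 40) - 45684) = sqrt(-78 - 45684) = sqrt(-45762) = I*sqrt(45762)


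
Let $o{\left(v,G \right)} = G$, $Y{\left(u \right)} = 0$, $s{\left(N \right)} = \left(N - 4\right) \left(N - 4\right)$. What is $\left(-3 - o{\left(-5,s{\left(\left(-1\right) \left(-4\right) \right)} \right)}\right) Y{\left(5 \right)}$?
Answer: $0$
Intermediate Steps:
$s{\left(N \right)} = \left(-4 + N\right)^{2}$ ($s{\left(N \right)} = \left(-4 + N\right) \left(-4 + N\right) = \left(-4 + N\right)^{2}$)
$\left(-3 - o{\left(-5,s{\left(\left(-1\right) \left(-4\right) \right)} \right)}\right) Y{\left(5 \right)} = \left(-3 - \left(-4 - -4\right)^{2}\right) 0 = \left(-3 - \left(-4 + 4\right)^{2}\right) 0 = \left(-3 - 0^{2}\right) 0 = \left(-3 - 0\right) 0 = \left(-3 + 0\right) 0 = \left(-3\right) 0 = 0$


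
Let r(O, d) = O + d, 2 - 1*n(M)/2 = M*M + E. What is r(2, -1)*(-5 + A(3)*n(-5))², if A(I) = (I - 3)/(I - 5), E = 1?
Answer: 25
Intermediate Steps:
A(I) = (-3 + I)/(-5 + I)
n(M) = 2 - 2*M² (n(M) = 4 - 2*(M*M + 1) = 4 - 2*(M² + 1) = 4 - 2*(1 + M²) = 4 + (-2 - 2*M²) = 2 - 2*M²)
r(2, -1)*(-5 + A(3)*n(-5))² = (2 - 1)*(-5 + ((-3 + 3)/(-5 + 3))*(2 - 2*(-5)²))² = 1*(-5 + (0/(-2))*(2 - 2*25))² = 1*(-5 + (-½*0)*(2 - 50))² = 1*(-5 + 0*(-48))² = 1*(-5 + 0)² = 1*(-5)² = 1*25 = 25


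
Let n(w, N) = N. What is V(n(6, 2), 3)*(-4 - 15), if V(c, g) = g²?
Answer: -171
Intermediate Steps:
V(n(6, 2), 3)*(-4 - 15) = 3²*(-4 - 15) = 9*(-19) = -171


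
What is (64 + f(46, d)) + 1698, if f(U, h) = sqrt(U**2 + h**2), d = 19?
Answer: 1762 + sqrt(2477) ≈ 1811.8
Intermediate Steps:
(64 + f(46, d)) + 1698 = (64 + sqrt(46**2 + 19**2)) + 1698 = (64 + sqrt(2116 + 361)) + 1698 = (64 + sqrt(2477)) + 1698 = 1762 + sqrt(2477)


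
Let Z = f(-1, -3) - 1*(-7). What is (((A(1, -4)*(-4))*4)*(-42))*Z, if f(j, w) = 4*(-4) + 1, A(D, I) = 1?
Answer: -5376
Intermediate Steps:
f(j, w) = -15 (f(j, w) = -16 + 1 = -15)
Z = -8 (Z = -15 - 1*(-7) = -15 + 7 = -8)
(((A(1, -4)*(-4))*4)*(-42))*Z = (((1*(-4))*4)*(-42))*(-8) = (-4*4*(-42))*(-8) = -16*(-42)*(-8) = 672*(-8) = -5376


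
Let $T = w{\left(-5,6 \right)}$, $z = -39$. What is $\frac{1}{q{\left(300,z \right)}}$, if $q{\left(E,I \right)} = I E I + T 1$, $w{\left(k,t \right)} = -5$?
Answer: $\frac{1}{456295} \approx 2.1916 \cdot 10^{-6}$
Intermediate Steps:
$T = -5$
$q{\left(E,I \right)} = -5 + E I^{2}$ ($q{\left(E,I \right)} = I E I - 5 = E I I - 5 = E I^{2} - 5 = -5 + E I^{2}$)
$\frac{1}{q{\left(300,z \right)}} = \frac{1}{-5 + 300 \left(-39\right)^{2}} = \frac{1}{-5 + 300 \cdot 1521} = \frac{1}{-5 + 456300} = \frac{1}{456295}$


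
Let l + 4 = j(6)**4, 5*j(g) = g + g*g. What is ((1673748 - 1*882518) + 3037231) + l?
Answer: 2395897321/625 ≈ 3.8334e+6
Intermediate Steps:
j(g) = g/5 + g**2/5 (j(g) = (g + g*g)/5 = (g + g**2)/5 = g/5 + g**2/5)
l = 3109196/625 (l = -4 + ((1/5)*6*(1 + 6))**4 = -4 + ((1/5)*6*7)**4 = -4 + (42/5)**4 = -4 + 3111696/625 = 3109196/625 ≈ 4974.7)
((1673748 - 1*882518) + 3037231) + l = ((1673748 - 1*882518) + 3037231) + 3109196/625 = ((1673748 - 882518) + 3037231) + 3109196/625 = (791230 + 3037231) + 3109196/625 = 3828461 + 3109196/625 = 2395897321/625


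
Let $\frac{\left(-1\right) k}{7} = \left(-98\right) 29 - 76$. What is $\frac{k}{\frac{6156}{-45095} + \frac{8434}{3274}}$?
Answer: $\frac{1507857839390}{180088243} \approx 8372.9$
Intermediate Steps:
$k = 20426$ ($k = - 7 \left(\left(-98\right) 29 - 76\right) = - 7 \left(-2842 - 76\right) = \left(-7\right) \left(-2918\right) = 20426$)
$\frac{k}{\frac{6156}{-45095} + \frac{8434}{3274}} = \frac{20426}{\frac{6156}{-45095} + \frac{8434}{3274}} = \frac{20426}{6156 \left(- \frac{1}{45095}\right) + 8434 \cdot \frac{1}{3274}} = \frac{20426}{- \frac{6156}{45095} + \frac{4217}{1637}} = \frac{20426}{\frac{180088243}{73820515}} = 20426 \cdot \frac{73820515}{180088243} = \frac{1507857839390}{180088243}$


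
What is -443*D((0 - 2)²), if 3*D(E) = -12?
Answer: 1772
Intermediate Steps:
D(E) = -4 (D(E) = (⅓)*(-12) = -4)
-443*D((0 - 2)²) = -443*(-4) = 1772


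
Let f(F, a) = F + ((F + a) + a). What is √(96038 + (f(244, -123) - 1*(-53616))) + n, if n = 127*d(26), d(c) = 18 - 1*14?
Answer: 508 + 2*√37474 ≈ 895.16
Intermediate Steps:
d(c) = 4 (d(c) = 18 - 14 = 4)
f(F, a) = 2*F + 2*a (f(F, a) = F + (F + 2*a) = 2*F + 2*a)
n = 508 (n = 127*4 = 508)
√(96038 + (f(244, -123) - 1*(-53616))) + n = √(96038 + ((2*244 + 2*(-123)) - 1*(-53616))) + 508 = √(96038 + ((488 - 246) + 53616)) + 508 = √(96038 + (242 + 53616)) + 508 = √(96038 + 53858) + 508 = √149896 + 508 = 2*√37474 + 508 = 508 + 2*√37474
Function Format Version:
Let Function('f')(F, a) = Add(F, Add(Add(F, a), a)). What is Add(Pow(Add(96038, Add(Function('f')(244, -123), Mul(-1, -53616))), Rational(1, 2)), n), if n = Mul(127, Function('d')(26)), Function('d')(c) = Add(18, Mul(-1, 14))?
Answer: Add(508, Mul(2, Pow(37474, Rational(1, 2)))) ≈ 895.16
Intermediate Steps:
Function('d')(c) = 4 (Function('d')(c) = Add(18, -14) = 4)
Function('f')(F, a) = Add(Mul(2, F), Mul(2, a)) (Function('f')(F, a) = Add(F, Add(F, Mul(2, a))) = Add(Mul(2, F), Mul(2, a)))
n = 508 (n = Mul(127, 4) = 508)
Add(Pow(Add(96038, Add(Function('f')(244, -123), Mul(-1, -53616))), Rational(1, 2)), n) = Add(Pow(Add(96038, Add(Add(Mul(2, 244), Mul(2, -123)), Mul(-1, -53616))), Rational(1, 2)), 508) = Add(Pow(Add(96038, Add(Add(488, -246), 53616)), Rational(1, 2)), 508) = Add(Pow(Add(96038, Add(242, 53616)), Rational(1, 2)), 508) = Add(Pow(Add(96038, 53858), Rational(1, 2)), 508) = Add(Pow(149896, Rational(1, 2)), 508) = Add(Mul(2, Pow(37474, Rational(1, 2))), 508) = Add(508, Mul(2, Pow(37474, Rational(1, 2))))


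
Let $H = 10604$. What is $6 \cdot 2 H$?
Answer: $127248$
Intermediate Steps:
$6 \cdot 2 H = 6 \cdot 2 \cdot 10604 = 12 \cdot 10604 = 127248$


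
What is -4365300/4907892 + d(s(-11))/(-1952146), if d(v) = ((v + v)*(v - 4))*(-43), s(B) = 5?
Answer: -354983022510/399205072343 ≈ -0.88923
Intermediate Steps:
d(v) = -86*v*(-4 + v) (d(v) = ((2*v)*(-4 + v))*(-43) = (2*v*(-4 + v))*(-43) = -86*v*(-4 + v))
-4365300/4907892 + d(s(-11))/(-1952146) = -4365300/4907892 + (86*5*(4 - 1*5))/(-1952146) = -4365300*1/4907892 + (86*5*(4 - 5))*(-1/1952146) = -363775/408991 + (86*5*(-1))*(-1/1952146) = -363775/408991 - 430*(-1/1952146) = -363775/408991 + 215/976073 = -354983022510/399205072343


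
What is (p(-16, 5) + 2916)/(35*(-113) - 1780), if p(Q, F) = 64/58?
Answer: -84596/166315 ≈ -0.50865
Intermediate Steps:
p(Q, F) = 32/29 (p(Q, F) = 64*(1/58) = 32/29)
(p(-16, 5) + 2916)/(35*(-113) - 1780) = (32/29 + 2916)/(35*(-113) - 1780) = 84596/(29*(-3955 - 1780)) = (84596/29)/(-5735) = (84596/29)*(-1/5735) = -84596/166315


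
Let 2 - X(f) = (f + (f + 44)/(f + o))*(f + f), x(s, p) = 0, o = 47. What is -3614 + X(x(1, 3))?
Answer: -3612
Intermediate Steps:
X(f) = 2 - 2*f*(f + (44 + f)/(47 + f)) (X(f) = 2 - (f + (f + 44)/(f + 47))*(f + f) = 2 - (f + (44 + f)/(47 + f))*2*f = 2 - 2*f*(f + (44 + f)/(47 + f)))
-3614 + X(x(1, 3)) = -3614 + 2*(47 - 1*0³ - 48*0² - 43*0)/(47 + 0) = -3614 + 2*(47 - 1*0 - 48*0 + 0)/47 = -3614 + 2*(1/47)*(47 + 0 + 0 + 0) = -3614 + 2*(1/47)*47 = -3614 + 2 = -3612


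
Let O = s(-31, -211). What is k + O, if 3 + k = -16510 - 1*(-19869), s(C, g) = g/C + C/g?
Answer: 21997078/6541 ≈ 3363.0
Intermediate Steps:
s(C, g) = C/g + g/C
O = 45482/6541 (O = -31/(-211) - 211/(-31) = -31*(-1/211) - 211*(-1/31) = 31/211 + 211/31 = 45482/6541 ≈ 6.9534)
k = 3356 (k = -3 + (-16510 - 1*(-19869)) = -3 + (-16510 + 19869) = -3 + 3359 = 3356)
k + O = 3356 + 45482/6541 = 21997078/6541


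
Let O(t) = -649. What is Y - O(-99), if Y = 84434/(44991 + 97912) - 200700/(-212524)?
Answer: 4939240182036/7592579293 ≈ 650.54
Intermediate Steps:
Y = 11656220879/7592579293 (Y = 84434/142903 - 200700*(-1/212524) = 84434*(1/142903) + 50175/53131 = 84434/142903 + 50175/53131 = 11656220879/7592579293 ≈ 1.5352)
Y - O(-99) = 11656220879/7592579293 - 1*(-649) = 11656220879/7592579293 + 649 = 4939240182036/7592579293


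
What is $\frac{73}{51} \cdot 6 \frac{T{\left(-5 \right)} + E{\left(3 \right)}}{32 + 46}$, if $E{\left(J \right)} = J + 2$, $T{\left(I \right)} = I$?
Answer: $0$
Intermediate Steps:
$E{\left(J \right)} = 2 + J$
$\frac{73}{51} \cdot 6 \frac{T{\left(-5 \right)} + E{\left(3 \right)}}{32 + 46} = \frac{73}{51} \cdot 6 \frac{-5 + \left(2 + 3\right)}{32 + 46} = 73 \cdot \frac{1}{51} \cdot 6 \frac{-5 + 5}{78} = \frac{73}{51} \cdot 6 \cdot 0 \cdot \frac{1}{78} = \frac{146}{17} \cdot 0 = 0$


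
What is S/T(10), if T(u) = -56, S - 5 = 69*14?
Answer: -971/56 ≈ -17.339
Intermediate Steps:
S = 971 (S = 5 + 69*14 = 5 + 966 = 971)
S/T(10) = 971/(-56) = 971*(-1/56) = -971/56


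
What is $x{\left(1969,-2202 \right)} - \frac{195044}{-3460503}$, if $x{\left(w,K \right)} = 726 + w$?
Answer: $\frac{9326250629}{3460503} \approx 2695.1$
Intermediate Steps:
$x{\left(1969,-2202 \right)} - \frac{195044}{-3460503} = \left(726 + 1969\right) - \frac{195044}{-3460503} = 2695 - - \frac{195044}{3460503} = 2695 + \frac{195044}{3460503} = \frac{9326250629}{3460503}$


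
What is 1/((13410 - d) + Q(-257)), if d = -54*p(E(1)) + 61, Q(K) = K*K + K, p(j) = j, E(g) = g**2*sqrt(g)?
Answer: 1/79195 ≈ 1.2627e-5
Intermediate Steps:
E(g) = g**(5/2)
Q(K) = K + K**2 (Q(K) = K**2 + K = K + K**2)
d = 7 (d = -54*1**(5/2) + 61 = -54*1 + 61 = -54 + 61 = 7)
1/((13410 - d) + Q(-257)) = 1/((13410 - 1*7) - 257*(1 - 257)) = 1/((13410 - 7) - 257*(-256)) = 1/(13403 + 65792) = 1/79195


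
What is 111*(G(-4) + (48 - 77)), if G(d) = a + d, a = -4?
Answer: -4107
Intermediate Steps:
G(d) = -4 + d
111*(G(-4) + (48 - 77)) = 111*((-4 - 4) + (48 - 77)) = 111*(-8 - 29) = 111*(-37) = -4107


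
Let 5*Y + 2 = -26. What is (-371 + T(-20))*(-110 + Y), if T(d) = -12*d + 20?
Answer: 64158/5 ≈ 12832.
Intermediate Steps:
Y = -28/5 (Y = -⅖ + (⅕)*(-26) = -⅖ - 26/5 = -28/5 ≈ -5.6000)
T(d) = 20 - 12*d
(-371 + T(-20))*(-110 + Y) = (-371 + (20 - 12*(-20)))*(-110 - 28/5) = (-371 + (20 + 240))*(-578/5) = (-371 + 260)*(-578/5) = -111*(-578/5) = 64158/5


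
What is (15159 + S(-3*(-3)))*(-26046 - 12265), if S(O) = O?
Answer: -581101248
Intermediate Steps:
(15159 + S(-3*(-3)))*(-26046 - 12265) = (15159 - 3*(-3))*(-26046 - 12265) = (15159 + 9)*(-38311) = 15168*(-38311) = -581101248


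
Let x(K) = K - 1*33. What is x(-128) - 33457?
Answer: -33618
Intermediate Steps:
x(K) = -33 + K (x(K) = K - 33 = -33 + K)
x(-128) - 33457 = (-33 - 128) - 33457 = -161 - 33457 = -33618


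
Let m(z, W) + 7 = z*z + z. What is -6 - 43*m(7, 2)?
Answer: -2113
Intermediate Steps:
m(z, W) = -7 + z + z² (m(z, W) = -7 + (z*z + z) = -7 + (z² + z) = -7 + (z + z²) = -7 + z + z²)
-6 - 43*m(7, 2) = -6 - 43*(-7 + 7 + 7²) = -6 - 43*(-7 + 7 + 49) = -6 - 43*49 = -6 - 2107 = -2113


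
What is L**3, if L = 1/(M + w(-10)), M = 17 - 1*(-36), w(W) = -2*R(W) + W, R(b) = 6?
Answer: 1/29791 ≈ 3.3567e-5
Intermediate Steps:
w(W) = -12 + W (w(W) = -2*6 + W = -12 + W)
M = 53 (M = 17 + 36 = 53)
L = 1/31 (L = 1/(53 + (-12 - 10)) = 1/(53 - 22) = 1/31 ≈ 0.032258)
L**3 = (1/31)**3 = 1/29791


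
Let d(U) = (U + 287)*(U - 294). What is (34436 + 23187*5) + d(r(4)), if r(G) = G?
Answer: 65981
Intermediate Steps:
d(U) = (-294 + U)*(287 + U) (d(U) = (287 + U)*(-294 + U) = (-294 + U)*(287 + U))
(34436 + 23187*5) + d(r(4)) = (34436 + 23187*5) + (-84378 + 4² - 7*4) = (34436 + 115935) + (-84378 + 16 - 28) = 150371 - 84390 = 65981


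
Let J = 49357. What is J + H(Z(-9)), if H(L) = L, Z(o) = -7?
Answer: 49350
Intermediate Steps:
J + H(Z(-9)) = 49357 - 7 = 49350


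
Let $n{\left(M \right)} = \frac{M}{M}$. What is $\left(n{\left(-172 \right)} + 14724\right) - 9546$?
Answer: $5179$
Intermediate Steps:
$n{\left(M \right)} = 1$
$\left(n{\left(-172 \right)} + 14724\right) - 9546 = \left(1 + 14724\right) - 9546 = 14725 - 9546 = 5179$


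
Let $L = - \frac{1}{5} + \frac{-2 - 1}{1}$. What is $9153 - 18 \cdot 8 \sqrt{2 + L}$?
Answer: $9153 - \frac{144 i \sqrt{30}}{5} \approx 9153.0 - 157.74 i$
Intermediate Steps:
$L = - \frac{16}{5}$ ($L = \left(-1\right) \frac{1}{5} - 3 = - \frac{1}{5} - 3 = - \frac{16}{5} \approx -3.2$)
$9153 - 18 \cdot 8 \sqrt{2 + L} = 9153 - 18 \cdot 8 \sqrt{2 - \frac{16}{5}} = 9153 - 144 \sqrt{- \frac{6}{5}} = 9153 - 144 \frac{i \sqrt{30}}{5} = 9153 - \frac{144 i \sqrt{30}}{5}$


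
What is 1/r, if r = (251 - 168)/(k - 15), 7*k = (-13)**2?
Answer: 64/581 ≈ 0.11015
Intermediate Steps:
k = 169/7 (k = (1/7)*(-13)**2 = (1/7)*169 = 169/7 ≈ 24.143)
r = 581/64 (r = (251 - 168)/(169/7 - 15) = 83/(64/7) = 83*(7/64) = 581/64 ≈ 9.0781)
1/r = 1/(581/64) = 64/581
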